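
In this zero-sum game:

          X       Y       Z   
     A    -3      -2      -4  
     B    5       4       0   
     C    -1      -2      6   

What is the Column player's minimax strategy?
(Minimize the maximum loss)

Column should play Y, value = 4

Work:
Column player minimizes Row's maximum payoff:
Column X: max payoff to Row = 5
Column Y: max payoff to Row = 4
Column Z: max payoff to Row = 6
Minimum is 4, achieved by column Y.
Minimax strategy: Y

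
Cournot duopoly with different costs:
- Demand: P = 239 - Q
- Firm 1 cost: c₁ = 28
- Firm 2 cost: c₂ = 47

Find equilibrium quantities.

q₁* = 76.67, q₂* = 57.67

Work:
Reaction: q₁ = (239 - 28 - q₂)/2
Reaction: q₂ = (239 - 47 - q₁)/2
Solve simultaneously:
q₁* = (239 - 2×28 + 47)/3 = 76.67
q₂* = (239 - 2×47 + 28)/3 = 57.67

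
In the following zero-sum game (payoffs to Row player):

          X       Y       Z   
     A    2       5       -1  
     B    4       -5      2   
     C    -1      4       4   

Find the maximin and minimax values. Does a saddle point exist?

Maximin = -1, Minimax = 4, Saddle: False

Work:
Row minimums: [-1, -5, -1] → maximin = -1
Column maximums: [4, 5, 4] → minimax = 4
No saddle point (maximin ≠ minimax). Mixed strategy needed.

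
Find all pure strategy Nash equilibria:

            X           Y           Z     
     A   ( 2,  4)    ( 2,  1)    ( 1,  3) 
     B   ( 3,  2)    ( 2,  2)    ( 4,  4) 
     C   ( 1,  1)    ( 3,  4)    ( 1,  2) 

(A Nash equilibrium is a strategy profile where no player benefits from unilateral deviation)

Nash equilibrium: (B, Z), (C, Y)

Work:
Best responses:
  P1 vs X: payoffs [2, 3, 1] → best response B (payoff 3)
  P1 vs Y: payoffs [2, 2, 3] → best response C (payoff 3)
  P1 vs Z: payoffs [1, 4, 1] → best response B (payoff 4)
  P2 vs A: payoffs [4, 1, 3] → best response X (payoff 4)
  P2 vs B: payoffs [2, 2, 4] → best response Z (payoff 4)
  P2 vs C: payoffs [1, 4, 2] → best response Y (payoff 4)
Mutual best responses: (B,Z), (C,Y) → Nash equilibria.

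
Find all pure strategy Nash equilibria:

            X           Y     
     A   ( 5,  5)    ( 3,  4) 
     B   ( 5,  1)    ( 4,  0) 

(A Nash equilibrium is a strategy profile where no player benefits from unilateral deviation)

Nash equilibrium: (A, X), (B, X)

Work:
Best responses:
  P1 vs X: payoffs [5, 5] → best response A/B (payoff 5)
  P1 vs Y: payoffs [3, 4] → best response B (payoff 4)
  P2 vs A: payoffs [5, 4] → best response X (payoff 5)
  P2 vs B: payoffs [1, 0] → best response X (payoff 1)
Mutual best responses: (A,X), (B,X) → Nash equilibria.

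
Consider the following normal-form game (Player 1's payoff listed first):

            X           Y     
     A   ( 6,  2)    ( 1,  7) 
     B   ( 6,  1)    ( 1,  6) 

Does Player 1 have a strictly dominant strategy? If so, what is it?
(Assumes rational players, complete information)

No strictly dominant strategy exists for Player 1

Work:
A strategy strictly dominates another if it gives a strictly higher payoff against every opponent action. Compare each pair of P1's strategies column-by-column:
  A vs B: [6 vs 6, 1 vs 1] → A does not strictly dominate B (column X: 6 ≤ 6)
  B vs A: [6 vs 6, 1 vs 1] → B does not strictly dominate A (column X: 6 ≤ 6)
No single strategy strictly dominates all others → no strictly dominant strategy.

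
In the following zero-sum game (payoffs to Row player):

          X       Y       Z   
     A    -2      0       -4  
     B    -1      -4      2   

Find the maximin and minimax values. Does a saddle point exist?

Maximin = -4, Minimax = -1, Saddle: False

Work:
Row minimums: [-4, -4] → maximin = -4
Column maximums: [-1, 0, 2] → minimax = -1
No saddle point (maximin ≠ minimax). Mixed strategy needed.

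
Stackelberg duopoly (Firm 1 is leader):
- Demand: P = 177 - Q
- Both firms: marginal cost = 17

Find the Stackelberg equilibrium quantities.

q₁* (leader) = 80.0, q₂* (follower) = 40.0

Work:
Follower's reaction: q₂ = (a - c - q₁)/2
Leader substitutes: π₁ = q₁·(a - q₁ - (a-c-q₁)/2 - c)
FOC: q₁* = (177 - 17)/2 = 80.00
Then: q₂* = (177 - 17 - 80.0)/2 = 40.00
Leader has first-mover advantage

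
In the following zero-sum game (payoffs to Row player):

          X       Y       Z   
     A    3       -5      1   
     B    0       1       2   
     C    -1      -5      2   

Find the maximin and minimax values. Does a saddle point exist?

Maximin = 0, Minimax = 1, Saddle: False

Work:
Row minimums: [-5, 0, -5] → maximin = 0
Column maximums: [3, 1, 2] → minimax = 1
No saddle point (maximin ≠ minimax). Mixed strategy needed.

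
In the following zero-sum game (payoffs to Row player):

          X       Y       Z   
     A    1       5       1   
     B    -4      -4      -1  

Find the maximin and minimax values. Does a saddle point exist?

Maximin = 1, Minimax = 1, Saddle: True

Work:
Row minimums: [1, -4] → maximin = 1
Column maximums: [1, 5, 1] → minimax = 1
Saddle point exists! Game value = 1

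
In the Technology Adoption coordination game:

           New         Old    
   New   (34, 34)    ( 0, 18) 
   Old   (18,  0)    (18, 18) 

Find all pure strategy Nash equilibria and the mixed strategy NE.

Pure NE: (New, New) and (Old, Old); Mixed NE: p = 0.5294, q = 0.5294

Work:
Check pure NE:
(New, New): (34, 34) - no unilateral deviation beneficial
(Old, Old): (18, 18) - no unilateral deviation beneficial
Mixed NE: P1 plays New with p = 0.5294, P2 plays New with q = 0.5294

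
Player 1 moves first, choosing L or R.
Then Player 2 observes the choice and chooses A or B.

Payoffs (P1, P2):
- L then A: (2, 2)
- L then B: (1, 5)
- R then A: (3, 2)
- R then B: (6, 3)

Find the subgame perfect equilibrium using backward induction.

P1 plays R, P2 plays B after L and B after R; Payoff (6, 3)

Work:
Backward induction:
After L: P2 chooses B → P1 gets 1
After R: P2 chooses B → P1 gets 6
P1 chooses R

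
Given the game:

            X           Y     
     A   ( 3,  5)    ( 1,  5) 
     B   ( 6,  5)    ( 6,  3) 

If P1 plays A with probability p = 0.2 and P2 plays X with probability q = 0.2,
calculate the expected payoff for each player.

E[P1] = 5.08, E[P2] = 3.72

Work:
E[P1] = p·q·π₁(A,X) + p·(1-q)·π₁(A,Y) + (1-p)·q·π₁(B,X) + (1-p)·(1-q)·π₁(B,Y)
= 0.2·0.2·3 + 0.2·0.8·1 + 0.8·0.2·6 + 0.8·0.8·6
= 5.08

E[P2] = 3.72 (similar calculation)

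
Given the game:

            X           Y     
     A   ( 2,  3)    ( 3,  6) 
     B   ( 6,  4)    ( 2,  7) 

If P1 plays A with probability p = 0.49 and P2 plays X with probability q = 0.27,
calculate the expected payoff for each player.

E[P1] = 2.9085, E[P2] = 5.7

Work:
E[P1] = p·q·π₁(A,X) + p·(1-q)·π₁(A,Y) + (1-p)·q·π₁(B,X) + (1-p)·(1-q)·π₁(B,Y)
= 0.49·0.27·2 + 0.49·0.73·3 + 0.51·0.27·6 + 0.51·0.73·2
= 2.9085

E[P2] = 5.7 (similar calculation)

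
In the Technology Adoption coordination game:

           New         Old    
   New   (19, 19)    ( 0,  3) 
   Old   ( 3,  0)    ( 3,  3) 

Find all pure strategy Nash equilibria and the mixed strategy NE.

Pure NE: (New, New) and (Old, Old); Mixed NE: p = 0.1579, q = 0.1579

Work:
Check pure NE:
(New, New): (19, 19) - no unilateral deviation beneficial
(Old, Old): (3, 3) - no unilateral deviation beneficial
Mixed NE: P1 plays New with p = 0.1579, P2 plays New with q = 0.1579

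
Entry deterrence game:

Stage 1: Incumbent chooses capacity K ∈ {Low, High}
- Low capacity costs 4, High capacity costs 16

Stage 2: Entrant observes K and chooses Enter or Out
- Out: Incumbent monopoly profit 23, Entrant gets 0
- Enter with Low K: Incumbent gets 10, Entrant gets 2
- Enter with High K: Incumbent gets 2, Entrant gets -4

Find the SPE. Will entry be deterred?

SPE: (High, Enter|Low, Out|High); Entry deterred. Incumbent net profit = 7

Work:
After Low K: Entrant enters (2 > 0)
After High K: Entrant stays out (-4 < 0)
Incumbent: Low → 10−4=6, High → 23−16=7
Incumbent chooses High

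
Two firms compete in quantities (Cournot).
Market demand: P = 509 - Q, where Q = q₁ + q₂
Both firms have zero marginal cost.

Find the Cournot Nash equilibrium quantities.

q₁* = q₂* = 169.67; P* = 169.67

Work:
Profit: π_i = P·q_i = (a - q_i - q_j)·q_i
FOC: ∂π_i/∂q_i = a - 2q_i - q_j = 0
Reaction function: q_i = (509 - q_j)/2
Symmetry: q* = 509/3 = 169.67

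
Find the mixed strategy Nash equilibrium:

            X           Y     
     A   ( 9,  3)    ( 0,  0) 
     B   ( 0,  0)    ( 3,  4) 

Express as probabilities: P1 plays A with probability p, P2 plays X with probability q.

p = 0.5714, q = 0.25

Work:
Find probabilities that make opponent indifferent:
P2 chooses q to make P1 indifferent between A and B
P1 chooses p to make P2 indifferent between X and Y
Mixed NE: P1 plays (A: 0.5714, B: 0.4286), P2 plays (X: 0.25, Y: 0.75)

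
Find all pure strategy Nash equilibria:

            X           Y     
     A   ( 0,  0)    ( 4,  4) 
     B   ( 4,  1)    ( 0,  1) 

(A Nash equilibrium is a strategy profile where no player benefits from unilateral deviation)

Nash equilibrium: (A, Y), (B, X)

Work:
Best responses:
  P1 vs X: payoffs [0, 4] → best response B (payoff 4)
  P1 vs Y: payoffs [4, 0] → best response A (payoff 4)
  P2 vs A: payoffs [0, 4] → best response Y (payoff 4)
  P2 vs B: payoffs [1, 1] → best response X/Y (payoff 1)
Mutual best responses: (A,Y), (B,X) → Nash equilibria.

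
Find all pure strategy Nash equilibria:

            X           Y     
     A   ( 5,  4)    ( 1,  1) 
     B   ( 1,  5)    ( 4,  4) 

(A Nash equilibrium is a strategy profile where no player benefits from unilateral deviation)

Nash equilibrium: (A, X)

Work:
Best responses:
  P1 vs X: payoffs [5, 1] → best response A (payoff 5)
  P1 vs Y: payoffs [1, 4] → best response B (payoff 4)
  P2 vs A: payoffs [4, 1] → best response X (payoff 4)
  P2 vs B: payoffs [5, 4] → best response X (payoff 5)
Mutual best responses: (A,X) → Nash equilibria.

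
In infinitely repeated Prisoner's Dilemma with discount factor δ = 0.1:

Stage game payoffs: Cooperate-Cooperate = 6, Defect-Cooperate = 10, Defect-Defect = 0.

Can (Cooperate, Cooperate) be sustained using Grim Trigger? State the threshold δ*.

δ* = 0.4; since δ = 0.1 < 0.4, cooperation cannot be sustained

Work:
For Grim Trigger:
Cooperate forever: 6/(1-δ)
Defect then punished: 10 + 0·δ/(1-δ)
Need: 6/(1-δ) ≥ 10 + 0·δ/(1-δ)
Solving: δ ≥ (T-R)/(T-P) = (10-6)/(10-0) = 0.4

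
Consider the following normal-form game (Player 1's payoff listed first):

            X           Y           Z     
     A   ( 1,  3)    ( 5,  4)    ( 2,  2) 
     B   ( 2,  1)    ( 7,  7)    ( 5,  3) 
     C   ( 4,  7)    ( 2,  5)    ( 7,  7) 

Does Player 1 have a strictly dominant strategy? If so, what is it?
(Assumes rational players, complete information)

No strictly dominant strategy exists for Player 1

Work:
A strategy strictly dominates another if it gives a strictly higher payoff against every opponent action. Compare each pair of P1's strategies column-by-column:
  A vs B: [1 vs 2, 5 vs 7, 2 vs 5] → A does not strictly dominate B (column X: 1 ≤ 2)
  A vs C: [1 vs 4, 5 vs 2, 2 vs 7] → A does not strictly dominate C (column X: 1 ≤ 4)
  B vs A: [2 vs 1, 7 vs 5, 5 vs 2] → B strictly dominates A
  B vs C: [2 vs 4, 7 vs 2, 5 vs 7] → B does not strictly dominate C (column X: 2 ≤ 4)
  C vs A: [4 vs 1, 2 vs 5, 7 vs 2] → C does not strictly dominate A (column Y: 2 ≤ 5)
  C vs B: [4 vs 2, 2 vs 7, 7 vs 5] → C does not strictly dominate B (column Y: 2 ≤ 7)
No single strategy strictly dominates all others → no strictly dominant strategy.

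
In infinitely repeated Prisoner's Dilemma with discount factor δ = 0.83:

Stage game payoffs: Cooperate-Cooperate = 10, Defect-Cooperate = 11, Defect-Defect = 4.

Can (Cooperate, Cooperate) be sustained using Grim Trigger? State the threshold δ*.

δ* = 0.1429; since δ = 0.83 ≥ 0.1429, cooperation can be sustained

Work:
For Grim Trigger:
Cooperate forever: 10/(1-δ)
Defect then punished: 11 + 4·δ/(1-δ)
Need: 10/(1-δ) ≥ 11 + 4·δ/(1-δ)
Solving: δ ≥ (T-R)/(T-P) = (11-10)/(11-4) = 0.1429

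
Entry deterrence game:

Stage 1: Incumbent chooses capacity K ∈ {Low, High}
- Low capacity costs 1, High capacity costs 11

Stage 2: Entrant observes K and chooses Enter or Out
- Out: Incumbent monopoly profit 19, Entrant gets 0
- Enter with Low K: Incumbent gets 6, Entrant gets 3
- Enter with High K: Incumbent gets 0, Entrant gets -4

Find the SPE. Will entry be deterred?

SPE: (High, Enter|Low, Out|High); Entry deterred. Incumbent net profit = 8

Work:
After Low K: Entrant enters (3 > 0)
After High K: Entrant stays out (-4 < 0)
Incumbent: Low → 6−1=5, High → 19−11=8
Incumbent chooses High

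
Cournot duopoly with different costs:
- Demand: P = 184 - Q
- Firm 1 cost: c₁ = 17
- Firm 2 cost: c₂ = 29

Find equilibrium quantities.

q₁* = 59.67, q₂* = 47.67

Work:
Reaction: q₁ = (184 - 17 - q₂)/2
Reaction: q₂ = (184 - 29 - q₁)/2
Solve simultaneously:
q₁* = (184 - 2×17 + 29)/3 = 59.67
q₂* = (184 - 2×29 + 17)/3 = 47.67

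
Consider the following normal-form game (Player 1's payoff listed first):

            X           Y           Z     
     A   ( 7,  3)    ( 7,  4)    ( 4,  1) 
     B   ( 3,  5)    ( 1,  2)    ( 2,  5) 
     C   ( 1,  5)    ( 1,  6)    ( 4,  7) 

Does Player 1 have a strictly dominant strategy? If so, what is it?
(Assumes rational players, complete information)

No strictly dominant strategy exists for Player 1

Work:
A strategy strictly dominates another if it gives a strictly higher payoff against every opponent action. Compare each pair of P1's strategies column-by-column:
  A vs B: [7 vs 3, 7 vs 1, 4 vs 2] → A strictly dominates B
  A vs C: [7 vs 1, 7 vs 1, 4 vs 4] → A does not strictly dominate C (column Z: 4 ≤ 4)
  B vs A: [3 vs 7, 1 vs 7, 2 vs 4] → B does not strictly dominate A (column X: 3 ≤ 7)
  B vs C: [3 vs 1, 1 vs 1, 2 vs 4] → B does not strictly dominate C (column Y: 1 ≤ 1)
  C vs A: [1 vs 7, 1 vs 7, 4 vs 4] → C does not strictly dominate A (column X: 1 ≤ 7)
  C vs B: [1 vs 3, 1 vs 1, 4 vs 2] → C does not strictly dominate B (column X: 1 ≤ 3)
No single strategy strictly dominates all others → no strictly dominant strategy.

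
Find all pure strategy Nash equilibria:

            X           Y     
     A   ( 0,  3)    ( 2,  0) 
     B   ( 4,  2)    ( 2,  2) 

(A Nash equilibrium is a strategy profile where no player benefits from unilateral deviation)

Nash equilibrium: (B, X), (B, Y)

Work:
Best responses:
  P1 vs X: payoffs [0, 4] → best response B (payoff 4)
  P1 vs Y: payoffs [2, 2] → best response A/B (payoff 2)
  P2 vs A: payoffs [3, 0] → best response X (payoff 3)
  P2 vs B: payoffs [2, 2] → best response X/Y (payoff 2)
Mutual best responses: (B,X), (B,Y) → Nash equilibria.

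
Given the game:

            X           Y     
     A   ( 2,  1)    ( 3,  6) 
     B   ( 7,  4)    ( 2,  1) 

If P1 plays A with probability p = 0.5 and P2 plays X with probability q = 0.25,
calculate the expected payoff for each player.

E[P1] = 3.0, E[P2] = 3.25

Work:
E[P1] = p·q·π₁(A,X) + p·(1-q)·π₁(A,Y) + (1-p)·q·π₁(B,X) + (1-p)·(1-q)·π₁(B,Y)
= 0.5·0.25·2 + 0.5·0.75·3 + 0.5·0.25·7 + 0.5·0.75·2
= 3.0

E[P2] = 3.25 (similar calculation)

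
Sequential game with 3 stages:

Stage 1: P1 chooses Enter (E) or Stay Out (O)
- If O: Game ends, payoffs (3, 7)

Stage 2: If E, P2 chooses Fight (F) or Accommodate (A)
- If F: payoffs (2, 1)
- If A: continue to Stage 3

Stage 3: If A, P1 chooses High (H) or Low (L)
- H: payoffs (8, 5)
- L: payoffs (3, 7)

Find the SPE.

SPE: (E, A, H); Outcome (8, 5)

Work:
Stage 3: P1 chooses H (8 vs 3)
Stage 2: P2: F->1, A->5 (anticipating H). Choose A
Stage 1: P1: O->3, E->8 (anticipating A, H). Choose E
SPE path: E -> A -> H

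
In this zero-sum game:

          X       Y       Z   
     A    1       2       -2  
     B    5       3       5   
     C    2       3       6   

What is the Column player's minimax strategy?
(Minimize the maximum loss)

Column should play Y, value = 3

Work:
Column player minimizes Row's maximum payoff:
Column X: max payoff to Row = 5
Column Y: max payoff to Row = 3
Column Z: max payoff to Row = 6
Minimum is 3, achieved by column Y.
Minimax strategy: Y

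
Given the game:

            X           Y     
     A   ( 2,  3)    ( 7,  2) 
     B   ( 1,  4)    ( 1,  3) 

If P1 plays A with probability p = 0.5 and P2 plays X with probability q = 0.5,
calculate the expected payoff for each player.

E[P1] = 2.75, E[P2] = 3.0

Work:
E[P1] = p·q·π₁(A,X) + p·(1-q)·π₁(A,Y) + (1-p)·q·π₁(B,X) + (1-p)·(1-q)·π₁(B,Y)
= 0.5·0.5·2 + 0.5·0.5·7 + 0.5·0.5·1 + 0.5·0.5·1
= 2.75

E[P2] = 3.0 (similar calculation)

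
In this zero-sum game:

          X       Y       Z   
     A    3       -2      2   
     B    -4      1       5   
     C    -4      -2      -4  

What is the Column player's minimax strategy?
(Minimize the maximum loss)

Column should play Y, value = 1

Work:
Column player minimizes Row's maximum payoff:
Column X: max payoff to Row = 3
Column Y: max payoff to Row = 1
Column Z: max payoff to Row = 5
Minimum is 1, achieved by column Y.
Minimax strategy: Y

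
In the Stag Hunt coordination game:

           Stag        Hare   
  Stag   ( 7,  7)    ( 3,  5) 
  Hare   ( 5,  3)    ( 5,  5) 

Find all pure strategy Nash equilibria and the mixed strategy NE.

Pure NE: (Stag, Stag) and (Hare, Hare); Mixed NE: p = 0.5, q = 0.5

Work:
Check pure NE:
(Stag, Stag): (7, 7) - no unilateral deviation beneficial
(Hare, Hare): (5, 5) - no unilateral deviation beneficial
Mixed NE: P1 plays Stag with p = 0.5, P2 plays Stag with q = 0.5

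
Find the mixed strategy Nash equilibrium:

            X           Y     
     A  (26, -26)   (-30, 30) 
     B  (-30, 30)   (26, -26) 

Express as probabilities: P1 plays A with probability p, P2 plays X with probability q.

p = 0.5, q = 0.5

Work:
Find probabilities that make opponent indifferent:
P2 chooses q to make P1 indifferent between A and B
P1 chooses p to make P2 indifferent between X and Y
Mixed NE: P1 plays (A: 0.5, B: 0.5), P2 plays (X: 0.5, Y: 0.5)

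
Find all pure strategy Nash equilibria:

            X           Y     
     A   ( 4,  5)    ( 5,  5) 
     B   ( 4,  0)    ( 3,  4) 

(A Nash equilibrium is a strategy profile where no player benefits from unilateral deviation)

Nash equilibrium: (A, X), (A, Y)

Work:
Best responses:
  P1 vs X: payoffs [4, 4] → best response A/B (payoff 4)
  P1 vs Y: payoffs [5, 3] → best response A (payoff 5)
  P2 vs A: payoffs [5, 5] → best response X/Y (payoff 5)
  P2 vs B: payoffs [0, 4] → best response Y (payoff 4)
Mutual best responses: (A,X), (A,Y) → Nash equilibria.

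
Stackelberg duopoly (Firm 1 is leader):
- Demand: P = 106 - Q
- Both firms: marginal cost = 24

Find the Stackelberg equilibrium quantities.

q₁* (leader) = 41.0, q₂* (follower) = 20.5

Work:
Follower's reaction: q₂ = (a - c - q₁)/2
Leader substitutes: π₁ = q₁·(a - q₁ - (a-c-q₁)/2 - c)
FOC: q₁* = (106 - 24)/2 = 41.00
Then: q₂* = (106 - 24 - 41.0)/2 = 20.50
Leader has first-mover advantage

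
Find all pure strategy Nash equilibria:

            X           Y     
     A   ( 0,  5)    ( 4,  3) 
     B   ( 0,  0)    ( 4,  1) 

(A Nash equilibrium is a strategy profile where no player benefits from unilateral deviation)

Nash equilibrium: (A, X), (B, Y)

Work:
Best responses:
  P1 vs X: payoffs [0, 0] → best response A/B (payoff 0)
  P1 vs Y: payoffs [4, 4] → best response A/B (payoff 4)
  P2 vs A: payoffs [5, 3] → best response X (payoff 5)
  P2 vs B: payoffs [0, 1] → best response Y (payoff 1)
Mutual best responses: (A,X), (B,Y) → Nash equilibria.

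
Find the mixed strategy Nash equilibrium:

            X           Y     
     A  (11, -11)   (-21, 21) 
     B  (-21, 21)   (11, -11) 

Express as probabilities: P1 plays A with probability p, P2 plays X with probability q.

p = 0.5, q = 0.5

Work:
Find probabilities that make opponent indifferent:
P2 chooses q to make P1 indifferent between A and B
P1 chooses p to make P2 indifferent between X and Y
Mixed NE: P1 plays (A: 0.5, B: 0.5), P2 plays (X: 0.5, Y: 0.5)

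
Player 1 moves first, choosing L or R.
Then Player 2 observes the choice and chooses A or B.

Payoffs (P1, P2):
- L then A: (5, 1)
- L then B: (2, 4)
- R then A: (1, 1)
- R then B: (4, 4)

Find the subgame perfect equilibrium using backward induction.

P1 plays R, P2 plays B after L and B after R; Payoff (4, 4)

Work:
Backward induction:
After L: P2 chooses B → P1 gets 2
After R: P2 chooses B → P1 gets 4
P1 chooses R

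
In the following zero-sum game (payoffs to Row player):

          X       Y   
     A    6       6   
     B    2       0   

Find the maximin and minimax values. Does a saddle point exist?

Maximin = 6, Minimax = 6, Saddle: True

Work:
Row minimums: [6, 0] → maximin = 6
Column maximums: [6, 6] → minimax = 6
Saddle point exists! Game value = 6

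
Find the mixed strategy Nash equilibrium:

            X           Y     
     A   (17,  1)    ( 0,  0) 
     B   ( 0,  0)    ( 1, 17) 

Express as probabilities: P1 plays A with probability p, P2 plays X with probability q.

p = 0.9444, q = 0.0556

Work:
Find probabilities that make opponent indifferent:
P2 chooses q to make P1 indifferent between A and B
P1 chooses p to make P2 indifferent between X and Y
Mixed NE: P1 plays (A: 0.9444, B: 0.0556), P2 plays (X: 0.0556, Y: 0.9444)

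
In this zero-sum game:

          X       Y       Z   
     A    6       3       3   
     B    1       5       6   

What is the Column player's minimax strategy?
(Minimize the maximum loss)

Column should play Y, value = 5

Work:
Column player minimizes Row's maximum payoff:
Column X: max payoff to Row = 6
Column Y: max payoff to Row = 5
Column Z: max payoff to Row = 6
Minimum is 5, achieved by column Y.
Minimax strategy: Y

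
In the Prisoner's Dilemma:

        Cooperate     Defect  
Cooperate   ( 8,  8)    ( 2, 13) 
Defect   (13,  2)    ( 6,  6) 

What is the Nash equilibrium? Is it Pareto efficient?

(Defect, Defect) is NE; not Pareto efficient

Work:
Defect dominates Cooperate for both players:
If P2 cooperates: Defect (13) > Cooperate (8)
If P2 defects: Defect (6) > Cooperate (2)
NE: (Defect, Defect) with payoff (6, 6)
But (Cooperate, Cooperate) = (8, 8) Pareto dominates (6, 6)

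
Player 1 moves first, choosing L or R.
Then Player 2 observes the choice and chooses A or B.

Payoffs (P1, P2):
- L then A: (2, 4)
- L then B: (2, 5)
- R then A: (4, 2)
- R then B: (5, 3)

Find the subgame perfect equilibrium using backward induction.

P1 plays R, P2 plays B after L and B after R; Payoff (5, 3)

Work:
Backward induction:
After L: P2 chooses B → P1 gets 2
After R: P2 chooses B → P1 gets 5
P1 chooses R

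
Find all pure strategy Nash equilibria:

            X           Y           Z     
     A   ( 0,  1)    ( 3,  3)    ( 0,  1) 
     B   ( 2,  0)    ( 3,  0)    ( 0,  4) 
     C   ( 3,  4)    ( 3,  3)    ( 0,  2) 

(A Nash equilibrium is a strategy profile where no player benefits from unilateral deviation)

Nash equilibrium: (A, Y), (B, Z), (C, X)

Work:
Best responses:
  P1 vs X: payoffs [0, 2, 3] → best response C (payoff 3)
  P1 vs Y: payoffs [3, 3, 3] → best response A/B/C (payoff 3)
  P1 vs Z: payoffs [0, 0, 0] → best response A/B/C (payoff 0)
  P2 vs A: payoffs [1, 3, 1] → best response Y (payoff 3)
  P2 vs B: payoffs [0, 0, 4] → best response Z (payoff 4)
  P2 vs C: payoffs [4, 3, 2] → best response X (payoff 4)
Mutual best responses: (A,Y), (B,Z), (C,X) → Nash equilibria.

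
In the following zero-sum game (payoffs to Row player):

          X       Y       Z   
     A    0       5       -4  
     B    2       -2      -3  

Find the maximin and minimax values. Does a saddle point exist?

Maximin = -3, Minimax = -3, Saddle: True

Work:
Row minimums: [-4, -3] → maximin = -3
Column maximums: [2, 5, -3] → minimax = -3
Saddle point exists! Game value = -3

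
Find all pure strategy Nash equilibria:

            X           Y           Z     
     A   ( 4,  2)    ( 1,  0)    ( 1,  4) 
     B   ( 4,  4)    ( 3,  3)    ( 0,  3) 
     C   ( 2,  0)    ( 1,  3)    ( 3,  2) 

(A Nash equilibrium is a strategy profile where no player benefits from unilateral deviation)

Nash equilibrium: (B, X)

Work:
Best responses:
  P1 vs X: payoffs [4, 4, 2] → best response A/B (payoff 4)
  P1 vs Y: payoffs [1, 3, 1] → best response B (payoff 3)
  P1 vs Z: payoffs [1, 0, 3] → best response C (payoff 3)
  P2 vs A: payoffs [2, 0, 4] → best response Z (payoff 4)
  P2 vs B: payoffs [4, 3, 3] → best response X (payoff 4)
  P2 vs C: payoffs [0, 3, 2] → best response Y (payoff 3)
Mutual best responses: (B,X) → Nash equilibria.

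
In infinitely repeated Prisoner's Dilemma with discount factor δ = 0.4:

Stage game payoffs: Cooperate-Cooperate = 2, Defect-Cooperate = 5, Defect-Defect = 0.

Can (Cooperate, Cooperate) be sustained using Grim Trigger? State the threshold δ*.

δ* = 0.6; since δ = 0.4 < 0.6, cooperation cannot be sustained

Work:
For Grim Trigger:
Cooperate forever: 2/(1-δ)
Defect then punished: 5 + 0·δ/(1-δ)
Need: 2/(1-δ) ≥ 5 + 0·δ/(1-δ)
Solving: δ ≥ (T-R)/(T-P) = (5-2)/(5-0) = 0.6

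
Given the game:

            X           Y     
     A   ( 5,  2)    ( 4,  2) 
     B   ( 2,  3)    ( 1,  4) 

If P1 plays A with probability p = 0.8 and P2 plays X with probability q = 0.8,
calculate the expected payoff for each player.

E[P1] = 4.2, E[P2] = 2.24

Work:
E[P1] = p·q·π₁(A,X) + p·(1-q)·π₁(A,Y) + (1-p)·q·π₁(B,X) + (1-p)·(1-q)·π₁(B,Y)
= 0.8·0.8·5 + 0.8·0.2·4 + 0.2·0.8·2 + 0.2·0.2·1
= 4.2

E[P2] = 2.24 (similar calculation)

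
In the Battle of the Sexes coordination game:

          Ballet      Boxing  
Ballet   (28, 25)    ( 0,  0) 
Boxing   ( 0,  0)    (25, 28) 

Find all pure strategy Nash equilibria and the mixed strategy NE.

Pure NE: (Ballet, Ballet) and (Boxing, Boxing); Mixed NE: p = 0.5283, q = 0.4717

Work:
Check pure NE:
(Ballet, Ballet): (28, 25) - no unilateral deviation beneficial
(Boxing, Boxing): (25, 28) - no unilateral deviation beneficial
Mixed NE: P1 plays Ballet with p = 0.5283, P2 plays Ballet with q = 0.4717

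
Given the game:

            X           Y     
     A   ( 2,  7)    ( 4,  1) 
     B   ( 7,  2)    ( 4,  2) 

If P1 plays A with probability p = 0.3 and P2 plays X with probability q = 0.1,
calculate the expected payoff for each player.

E[P1] = 4.15, E[P2] = 1.88

Work:
E[P1] = p·q·π₁(A,X) + p·(1-q)·π₁(A,Y) + (1-p)·q·π₁(B,X) + (1-p)·(1-q)·π₁(B,Y)
= 0.3·0.1·2 + 0.3·0.9·4 + 0.7·0.1·7 + 0.7·0.9·4
= 4.15

E[P2] = 1.88 (similar calculation)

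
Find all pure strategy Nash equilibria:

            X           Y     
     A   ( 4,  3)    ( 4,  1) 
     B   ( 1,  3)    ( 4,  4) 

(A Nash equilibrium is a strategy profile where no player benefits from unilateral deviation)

Nash equilibrium: (A, X), (B, Y)

Work:
Best responses:
  P1 vs X: payoffs [4, 1] → best response A (payoff 4)
  P1 vs Y: payoffs [4, 4] → best response A/B (payoff 4)
  P2 vs A: payoffs [3, 1] → best response X (payoff 3)
  P2 vs B: payoffs [3, 4] → best response Y (payoff 4)
Mutual best responses: (A,X), (B,Y) → Nash equilibria.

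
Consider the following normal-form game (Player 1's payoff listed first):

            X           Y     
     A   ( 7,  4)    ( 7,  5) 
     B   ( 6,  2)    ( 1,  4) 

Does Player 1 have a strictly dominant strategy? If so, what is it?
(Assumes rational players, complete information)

Yes, Player 1's strictly dominant strategy is A

Work:
A strategy strictly dominates another if it gives a strictly higher payoff against every opponent action. Compare each pair of P1's strategies column-by-column:
  A vs B: [7 vs 6, 7 vs 1] → A strictly dominates B
  B vs A: [6 vs 7, 1 vs 7] → B does not strictly dominate A (column X: 6 ≤ 7)
A strictly dominates every other strategy → strictly dominant.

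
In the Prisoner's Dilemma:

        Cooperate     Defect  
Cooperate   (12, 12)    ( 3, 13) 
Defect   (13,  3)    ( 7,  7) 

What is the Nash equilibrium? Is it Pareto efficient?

(Defect, Defect) is NE; not Pareto efficient

Work:
Defect dominates Cooperate for both players:
If P2 cooperates: Defect (13) > Cooperate (12)
If P2 defects: Defect (7) > Cooperate (3)
NE: (Defect, Defect) with payoff (7, 7)
But (Cooperate, Cooperate) = (12, 12) Pareto dominates (7, 7)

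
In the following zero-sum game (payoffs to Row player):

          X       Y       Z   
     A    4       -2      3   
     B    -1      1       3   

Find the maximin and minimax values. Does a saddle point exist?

Maximin = -1, Minimax = 1, Saddle: False

Work:
Row minimums: [-2, -1] → maximin = -1
Column maximums: [4, 1, 3] → minimax = 1
No saddle point (maximin ≠ minimax). Mixed strategy needed.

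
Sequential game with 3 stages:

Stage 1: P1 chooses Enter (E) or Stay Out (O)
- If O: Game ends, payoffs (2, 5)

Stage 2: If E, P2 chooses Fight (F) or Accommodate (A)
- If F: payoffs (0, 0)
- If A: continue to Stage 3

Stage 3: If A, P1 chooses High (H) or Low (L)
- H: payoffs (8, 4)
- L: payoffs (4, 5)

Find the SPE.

SPE: (E, A, H); Outcome (8, 4)

Work:
Stage 3: P1 chooses H (8 vs 4)
Stage 2: P2: F->0, A->4 (anticipating H). Choose A
Stage 1: P1: O->2, E->8 (anticipating A, H). Choose E
SPE path: E -> A -> H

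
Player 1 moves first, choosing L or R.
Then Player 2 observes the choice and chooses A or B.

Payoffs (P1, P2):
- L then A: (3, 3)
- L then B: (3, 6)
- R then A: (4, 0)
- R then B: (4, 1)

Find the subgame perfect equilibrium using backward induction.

P1 plays R, P2 plays B after L and B after R; Payoff (4, 1)

Work:
Backward induction:
After L: P2 chooses B → P1 gets 3
After R: P2 chooses B → P1 gets 4
P1 chooses R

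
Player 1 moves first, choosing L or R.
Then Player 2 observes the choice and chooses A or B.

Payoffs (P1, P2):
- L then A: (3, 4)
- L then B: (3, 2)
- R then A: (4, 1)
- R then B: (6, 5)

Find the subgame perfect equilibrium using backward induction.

P1 plays R, P2 plays A after L and B after R; Payoff (6, 5)

Work:
Backward induction:
After L: P2 chooses A → P1 gets 3
After R: P2 chooses B → P1 gets 6
P1 chooses R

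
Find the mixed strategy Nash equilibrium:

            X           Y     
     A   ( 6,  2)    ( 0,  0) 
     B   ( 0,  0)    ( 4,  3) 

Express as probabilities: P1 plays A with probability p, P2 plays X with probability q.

p = 0.6, q = 0.4

Work:
Find probabilities that make opponent indifferent:
P2 chooses q to make P1 indifferent between A and B
P1 chooses p to make P2 indifferent between X and Y
Mixed NE: P1 plays (A: 0.6, B: 0.4), P2 plays (X: 0.4, Y: 0.6)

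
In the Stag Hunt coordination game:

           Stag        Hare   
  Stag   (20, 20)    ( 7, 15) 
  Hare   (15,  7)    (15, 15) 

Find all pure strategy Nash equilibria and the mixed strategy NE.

Pure NE: (Stag, Stag) and (Hare, Hare); Mixed NE: p = 0.6154, q = 0.6154

Work:
Check pure NE:
(Stag, Stag): (20, 20) - no unilateral deviation beneficial
(Hare, Hare): (15, 15) - no unilateral deviation beneficial
Mixed NE: P1 plays Stag with p = 0.6154, P2 plays Stag with q = 0.6154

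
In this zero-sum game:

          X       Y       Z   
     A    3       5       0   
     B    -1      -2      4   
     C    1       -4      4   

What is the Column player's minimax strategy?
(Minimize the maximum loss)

Column should play X, value = 3

Work:
Column player minimizes Row's maximum payoff:
Column X: max payoff to Row = 3
Column Y: max payoff to Row = 5
Column Z: max payoff to Row = 4
Minimum is 3, achieved by column X.
Minimax strategy: X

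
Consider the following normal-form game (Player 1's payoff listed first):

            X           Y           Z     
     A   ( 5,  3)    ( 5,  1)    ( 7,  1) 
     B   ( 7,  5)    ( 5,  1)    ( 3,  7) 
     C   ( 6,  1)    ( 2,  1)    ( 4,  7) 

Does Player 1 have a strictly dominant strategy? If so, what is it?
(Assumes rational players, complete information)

No strictly dominant strategy exists for Player 1

Work:
A strategy strictly dominates another if it gives a strictly higher payoff against every opponent action. Compare each pair of P1's strategies column-by-column:
  A vs B: [5 vs 7, 5 vs 5, 7 vs 3] → A does not strictly dominate B (column X: 5 ≤ 7)
  A vs C: [5 vs 6, 5 vs 2, 7 vs 4] → A does not strictly dominate C (column X: 5 ≤ 6)
  B vs A: [7 vs 5, 5 vs 5, 3 vs 7] → B does not strictly dominate A (column Y: 5 ≤ 5)
  B vs C: [7 vs 6, 5 vs 2, 3 vs 4] → B does not strictly dominate C (column Z: 3 ≤ 4)
  C vs A: [6 vs 5, 2 vs 5, 4 vs 7] → C does not strictly dominate A (column Y: 2 ≤ 5)
  C vs B: [6 vs 7, 2 vs 5, 4 vs 3] → C does not strictly dominate B (column X: 6 ≤ 7)
No single strategy strictly dominates all others → no strictly dominant strategy.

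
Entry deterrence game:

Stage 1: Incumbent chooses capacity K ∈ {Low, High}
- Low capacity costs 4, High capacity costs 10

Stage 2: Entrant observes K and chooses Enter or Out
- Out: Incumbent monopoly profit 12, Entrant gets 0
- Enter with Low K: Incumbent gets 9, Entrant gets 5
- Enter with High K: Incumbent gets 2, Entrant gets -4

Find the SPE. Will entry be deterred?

SPE: (Low, Enter|Low, Out|High); Entry not deterred. Incumbent net profit = 5, Entrant gets 5

Work:
After Low K: Entrant enters (5 > 0)
After High K: Entrant stays out (-4 < 0)
Incumbent: Low → 9−4=5, High → 12−10=2
Incumbent chooses Low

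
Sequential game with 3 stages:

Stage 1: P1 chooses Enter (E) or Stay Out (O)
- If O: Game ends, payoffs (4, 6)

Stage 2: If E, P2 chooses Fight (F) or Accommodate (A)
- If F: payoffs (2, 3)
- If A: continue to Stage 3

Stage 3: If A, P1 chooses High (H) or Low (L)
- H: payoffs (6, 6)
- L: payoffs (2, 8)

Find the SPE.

SPE: (E, A, H); Outcome (6, 6)

Work:
Stage 3: P1 chooses H (6 vs 2)
Stage 2: P2: F->3, A->6 (anticipating H). Choose A
Stage 1: P1: O->4, E->6 (anticipating A, H). Choose E
SPE path: E -> A -> H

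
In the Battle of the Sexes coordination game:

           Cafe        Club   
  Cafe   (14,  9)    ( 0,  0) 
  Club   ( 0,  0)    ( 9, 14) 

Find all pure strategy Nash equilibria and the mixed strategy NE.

Pure NE: (Cafe, Cafe) and (Club, Club); Mixed NE: p = 0.6087, q = 0.3913

Work:
Check pure NE:
(Cafe, Cafe): (14, 9) - no unilateral deviation beneficial
(Club, Club): (9, 14) - no unilateral deviation beneficial
Mixed NE: P1 plays Cafe with p = 0.6087, P2 plays Cafe with q = 0.3913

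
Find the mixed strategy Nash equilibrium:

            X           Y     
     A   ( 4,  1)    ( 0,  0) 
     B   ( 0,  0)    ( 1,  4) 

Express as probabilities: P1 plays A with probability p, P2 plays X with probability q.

p = 0.8, q = 0.2

Work:
Find probabilities that make opponent indifferent:
P2 chooses q to make P1 indifferent between A and B
P1 chooses p to make P2 indifferent between X and Y
Mixed NE: P1 plays (A: 0.8, B: 0.2), P2 plays (X: 0.2, Y: 0.8)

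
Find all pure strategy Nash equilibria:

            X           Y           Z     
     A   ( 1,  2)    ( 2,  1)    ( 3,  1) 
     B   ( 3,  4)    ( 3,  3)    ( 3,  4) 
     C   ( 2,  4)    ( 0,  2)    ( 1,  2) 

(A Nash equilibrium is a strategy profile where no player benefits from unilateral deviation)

Nash equilibrium: (B, X), (B, Z)

Work:
Best responses:
  P1 vs X: payoffs [1, 3, 2] → best response B (payoff 3)
  P1 vs Y: payoffs [2, 3, 0] → best response B (payoff 3)
  P1 vs Z: payoffs [3, 3, 1] → best response A/B (payoff 3)
  P2 vs A: payoffs [2, 1, 1] → best response X (payoff 2)
  P2 vs B: payoffs [4, 3, 4] → best response X/Z (payoff 4)
  P2 vs C: payoffs [4, 2, 2] → best response X (payoff 4)
Mutual best responses: (B,X), (B,Z) → Nash equilibria.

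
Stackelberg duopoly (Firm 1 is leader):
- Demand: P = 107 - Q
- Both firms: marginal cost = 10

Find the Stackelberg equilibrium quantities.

q₁* (leader) = 48.5, q₂* (follower) = 24.25

Work:
Follower's reaction: q₂ = (a - c - q₁)/2
Leader substitutes: π₁ = q₁·(a - q₁ - (a-c-q₁)/2 - c)
FOC: q₁* = (107 - 10)/2 = 48.50
Then: q₂* = (107 - 10 - 48.5)/2 = 24.25
Leader has first-mover advantage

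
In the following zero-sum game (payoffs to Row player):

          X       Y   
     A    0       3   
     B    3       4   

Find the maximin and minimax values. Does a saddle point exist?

Maximin = 3, Minimax = 3, Saddle: True

Work:
Row minimums: [0, 3] → maximin = 3
Column maximums: [3, 4] → minimax = 3
Saddle point exists! Game value = 3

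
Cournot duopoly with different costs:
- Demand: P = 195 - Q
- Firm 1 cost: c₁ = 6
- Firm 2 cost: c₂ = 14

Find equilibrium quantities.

q₁* = 65.67, q₂* = 57.67

Work:
Reaction: q₁ = (195 - 6 - q₂)/2
Reaction: q₂ = (195 - 14 - q₁)/2
Solve simultaneously:
q₁* = (195 - 2×6 + 14)/3 = 65.67
q₂* = (195 - 2×14 + 6)/3 = 57.67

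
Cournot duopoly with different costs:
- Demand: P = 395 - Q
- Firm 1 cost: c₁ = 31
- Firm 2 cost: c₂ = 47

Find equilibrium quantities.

q₁* = 126.67, q₂* = 110.67

Work:
Reaction: q₁ = (395 - 31 - q₂)/2
Reaction: q₂ = (395 - 47 - q₁)/2
Solve simultaneously:
q₁* = (395 - 2×31 + 47)/3 = 126.67
q₂* = (395 - 2×47 + 31)/3 = 110.67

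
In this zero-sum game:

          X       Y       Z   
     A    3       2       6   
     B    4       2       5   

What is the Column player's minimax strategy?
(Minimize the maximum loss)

Column should play Y, value = 2

Work:
Column player minimizes Row's maximum payoff:
Column X: max payoff to Row = 4
Column Y: max payoff to Row = 2
Column Z: max payoff to Row = 6
Minimum is 2, achieved by column Y.
Minimax strategy: Y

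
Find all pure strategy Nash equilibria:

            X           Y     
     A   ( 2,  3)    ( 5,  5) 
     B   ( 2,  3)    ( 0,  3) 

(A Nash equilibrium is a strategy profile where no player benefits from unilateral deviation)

Nash equilibrium: (A, Y), (B, X)

Work:
Best responses:
  P1 vs X: payoffs [2, 2] → best response A/B (payoff 2)
  P1 vs Y: payoffs [5, 0] → best response A (payoff 5)
  P2 vs A: payoffs [3, 5] → best response Y (payoff 5)
  P2 vs B: payoffs [3, 3] → best response X/Y (payoff 3)
Mutual best responses: (A,Y), (B,X) → Nash equilibria.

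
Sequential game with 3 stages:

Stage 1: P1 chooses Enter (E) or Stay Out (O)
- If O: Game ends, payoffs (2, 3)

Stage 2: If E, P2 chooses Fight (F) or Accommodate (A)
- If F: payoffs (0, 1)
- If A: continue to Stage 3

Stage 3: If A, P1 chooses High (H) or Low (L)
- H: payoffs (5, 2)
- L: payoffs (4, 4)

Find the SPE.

SPE: (E, A, H); Outcome (5, 2)

Work:
Stage 3: P1 chooses H (5 vs 4)
Stage 2: P2: F->1, A->2 (anticipating H). Choose A
Stage 1: P1: O->2, E->5 (anticipating A, H). Choose E
SPE path: E -> A -> H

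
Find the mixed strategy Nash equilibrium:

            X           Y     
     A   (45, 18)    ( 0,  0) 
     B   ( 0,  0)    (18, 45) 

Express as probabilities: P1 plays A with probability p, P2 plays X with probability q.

p = 0.7143, q = 0.2857

Work:
Find probabilities that make opponent indifferent:
P2 chooses q to make P1 indifferent between A and B
P1 chooses p to make P2 indifferent between X and Y
Mixed NE: P1 plays (A: 0.7143, B: 0.2857), P2 plays (X: 0.2857, Y: 0.7143)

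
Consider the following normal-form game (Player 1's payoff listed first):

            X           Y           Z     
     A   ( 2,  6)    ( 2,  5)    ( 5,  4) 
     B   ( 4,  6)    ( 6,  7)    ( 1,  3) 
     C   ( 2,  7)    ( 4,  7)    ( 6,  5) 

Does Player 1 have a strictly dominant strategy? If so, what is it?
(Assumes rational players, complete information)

No strictly dominant strategy exists for Player 1

Work:
A strategy strictly dominates another if it gives a strictly higher payoff against every opponent action. Compare each pair of P1's strategies column-by-column:
  A vs B: [2 vs 4, 2 vs 6, 5 vs 1] → A does not strictly dominate B (column X: 2 ≤ 4)
  A vs C: [2 vs 2, 2 vs 4, 5 vs 6] → A does not strictly dominate C (column X: 2 ≤ 2)
  B vs A: [4 vs 2, 6 vs 2, 1 vs 5] → B does not strictly dominate A (column Z: 1 ≤ 5)
  B vs C: [4 vs 2, 6 vs 4, 1 vs 6] → B does not strictly dominate C (column Z: 1 ≤ 6)
  C vs A: [2 vs 2, 4 vs 2, 6 vs 5] → C does not strictly dominate A (column X: 2 ≤ 2)
  C vs B: [2 vs 4, 4 vs 6, 6 vs 1] → C does not strictly dominate B (column X: 2 ≤ 4)
No single strategy strictly dominates all others → no strictly dominant strategy.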